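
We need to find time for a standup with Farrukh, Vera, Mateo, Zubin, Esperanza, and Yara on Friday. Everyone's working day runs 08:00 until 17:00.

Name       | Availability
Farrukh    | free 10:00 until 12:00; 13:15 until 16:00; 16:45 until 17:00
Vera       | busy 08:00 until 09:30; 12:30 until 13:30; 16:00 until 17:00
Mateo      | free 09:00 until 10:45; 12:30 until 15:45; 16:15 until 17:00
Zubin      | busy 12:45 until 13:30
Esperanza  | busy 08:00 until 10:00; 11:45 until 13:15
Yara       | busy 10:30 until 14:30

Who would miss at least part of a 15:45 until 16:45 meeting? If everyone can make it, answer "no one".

Farrukh, Mateo, Vera

Farrukh free: 10:00-12:00, 13:15-16:00, 16:45-17:00.
Vera free: 09:30-12:30, 13:30-16:00 (invert busy blocks within the working day).
Mateo free: 09:00-10:45, 12:30-15:45, 16:15-17:00.
Zubin free: 08:00-12:45, 13:30-17:00 (invert busy blocks within the working day).
Esperanza free: 10:00-11:45, 13:15-17:00 (invert busy blocks within the working day).
Yara free: 08:00-10:30, 14:30-17:00 (invert busy blocks within the working day).
Farrukh: not fully free for 15:45-16:45. Vera: not fully free for 15:45-16:45. Mateo: not fully free for 15:45-16:45. Zubin: free for 15:45-16:45. Esperanza: free for 15:45-16:45. Yara: free for 15:45-16:45.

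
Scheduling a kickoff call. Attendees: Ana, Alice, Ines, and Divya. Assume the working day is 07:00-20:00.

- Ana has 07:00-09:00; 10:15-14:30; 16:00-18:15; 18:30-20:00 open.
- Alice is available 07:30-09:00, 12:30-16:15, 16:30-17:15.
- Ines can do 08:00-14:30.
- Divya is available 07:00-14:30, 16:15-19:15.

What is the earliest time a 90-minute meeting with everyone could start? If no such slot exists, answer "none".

Ana ∩ Alice: 07:30-09:00, 12:30-14:30, 16:00-16:15, 16:30-17:15.
Ana ∩ Alice ∩ Ines: 08:00-09:00, 12:30-14:30.
Ana ∩ Alice ∩ Ines ∩ Divya: 08:00-09:00, 12:30-14:30.
So the common availability across everyone is 08:00-09:00, 12:30-14:30.
The first common window of at least 90 minutes is 12:30-14:30, so the earliest start is 12:30.

12:30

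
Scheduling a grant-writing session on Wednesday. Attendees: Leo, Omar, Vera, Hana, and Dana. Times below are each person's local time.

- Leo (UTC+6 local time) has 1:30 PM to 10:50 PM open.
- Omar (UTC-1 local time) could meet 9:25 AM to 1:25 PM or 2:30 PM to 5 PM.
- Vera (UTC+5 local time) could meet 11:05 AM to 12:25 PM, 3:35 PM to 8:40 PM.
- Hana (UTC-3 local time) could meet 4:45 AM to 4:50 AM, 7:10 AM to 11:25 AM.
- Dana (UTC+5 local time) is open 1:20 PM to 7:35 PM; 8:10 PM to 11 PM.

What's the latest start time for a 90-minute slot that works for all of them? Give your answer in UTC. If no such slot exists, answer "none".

Leo in UTC: 07:30-16:50 (subtract 6h to convert from UTC+6).
Omar in UTC: 10:25-14:25, 15:30-18:00 (add 1h to convert from UTC-1).
Vera in UTC: 06:05-07:25, 10:35-15:40 (subtract 5h to convert from UTC+5).
Hana in UTC: 07:45-07:50, 10:10-14:25 (add 3h to convert from UTC-3).
Dana in UTC: 08:20-14:35, 15:10-18:00 (subtract 5h to convert from UTC+5).
Leo ∩ Omar: 10:25-14:25, 15:30-16:50.
Leo ∩ Omar ∩ Vera: 10:35-14:25, 15:30-15:40.
Leo ∩ Omar ∩ Vera ∩ Hana: 10:35-14:25.
Leo ∩ Omar ∩ Vera ∩ Hana ∩ Dana: 10:35-14:25.
Those are the intersection windows.
The last common window of at least 90 minutes is 10:35-14:25; a 90-minute meeting can start as late as 12:55 and still end by 14:25.

12:55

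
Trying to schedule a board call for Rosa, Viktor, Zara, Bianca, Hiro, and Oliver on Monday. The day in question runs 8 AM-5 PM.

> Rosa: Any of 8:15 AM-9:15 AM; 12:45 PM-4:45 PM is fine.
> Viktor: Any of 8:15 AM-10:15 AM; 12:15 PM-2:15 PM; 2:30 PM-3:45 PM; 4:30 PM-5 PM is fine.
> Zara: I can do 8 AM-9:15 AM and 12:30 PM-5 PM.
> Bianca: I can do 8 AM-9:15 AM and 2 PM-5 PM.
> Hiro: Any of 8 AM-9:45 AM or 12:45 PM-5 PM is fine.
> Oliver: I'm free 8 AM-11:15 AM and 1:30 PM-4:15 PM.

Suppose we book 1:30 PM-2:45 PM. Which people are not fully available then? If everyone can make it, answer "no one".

Bianca, Viktor

Rosa: free for 13:30-14:45. Viktor: not fully free for 13:30-14:45. Zara: free for 13:30-14:45. Bianca: not fully free for 13:30-14:45. Hiro: free for 13:30-14:45. Oliver: free for 13:30-14:45.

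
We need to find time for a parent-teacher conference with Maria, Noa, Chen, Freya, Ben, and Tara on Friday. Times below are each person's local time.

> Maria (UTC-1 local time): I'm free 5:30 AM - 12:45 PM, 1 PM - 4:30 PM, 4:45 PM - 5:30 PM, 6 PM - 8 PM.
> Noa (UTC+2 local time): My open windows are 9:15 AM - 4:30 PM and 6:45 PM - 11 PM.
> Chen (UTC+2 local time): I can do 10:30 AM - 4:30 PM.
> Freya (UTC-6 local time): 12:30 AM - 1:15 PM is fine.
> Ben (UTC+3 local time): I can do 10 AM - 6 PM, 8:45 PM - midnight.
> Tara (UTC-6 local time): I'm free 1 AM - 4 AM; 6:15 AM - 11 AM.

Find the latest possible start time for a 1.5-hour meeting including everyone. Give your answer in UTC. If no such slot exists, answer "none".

Maria in UTC: 06:30-13:45, 14:00-17:30, 17:45-18:30, 19:00-21:00 (add 1h to convert from UTC-1).
Noa in UTC: 07:15-14:30, 16:45-21:00 (subtract 2h to convert from UTC+2).
Chen in UTC: 08:30-14:30 (subtract 2h to convert from UTC+2).
Freya in UTC: 06:30-19:15 (add 6h to convert from UTC-6).
Ben in UTC: 07:00-15:00, 17:45-21:00 (subtract 3h to convert from UTC+3).
Tara in UTC: 07:00-10:00, 12:15-17:00 (add 6h to convert from UTC-6).
Maria ∩ Noa: 07:15-13:45, 14:00-14:30, 16:45-17:30, 17:45-18:30, 19:00-21:00.
Maria ∩ Noa ∩ Chen: 08:30-13:45, 14:00-14:30.
Maria ∩ Noa ∩ Chen ∩ Freya: 08:30-13:45, 14:00-14:30.
Maria ∩ Noa ∩ Chen ∩ Freya ∩ Ben: 08:30-13:45, 14:00-14:30.
Maria ∩ Noa ∩ Chen ∩ Freya ∩ Ben ∩ Tara: 08:30-10:00, 12:15-13:45, 14:00-14:30.
Those are the intersection windows.
The last common window of at least 90 minutes is 12:15-13:45; a 90-minute meeting can start as late as 12:15 and still end by 13:45.

12:15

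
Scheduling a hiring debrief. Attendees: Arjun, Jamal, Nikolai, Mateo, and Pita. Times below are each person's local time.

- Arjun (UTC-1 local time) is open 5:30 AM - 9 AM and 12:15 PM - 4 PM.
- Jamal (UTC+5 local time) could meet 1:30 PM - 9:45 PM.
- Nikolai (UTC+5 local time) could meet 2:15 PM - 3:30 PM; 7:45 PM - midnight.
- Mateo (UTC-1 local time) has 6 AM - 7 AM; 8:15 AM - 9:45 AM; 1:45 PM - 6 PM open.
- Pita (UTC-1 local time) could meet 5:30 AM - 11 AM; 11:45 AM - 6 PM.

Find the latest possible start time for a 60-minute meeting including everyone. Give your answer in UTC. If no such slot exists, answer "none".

15:45

Arjun in UTC: 06:30-10:00, 13:15-17:00 (add 1h to convert from UTC-1).
Jamal in UTC: 08:30-16:45 (subtract 5h to convert from UTC+5).
Nikolai in UTC: 09:15-10:30, 14:45-19:00 (subtract 5h to convert from UTC+5).
Mateo in UTC: 07:00-08:00, 09:15-10:45, 14:45-19:00 (add 1h to convert from UTC-1).
Pita in UTC: 06:30-12:00, 12:45-19:00 (add 1h to convert from UTC-1).
Arjun ∩ Jamal: 08:30-10:00, 13:15-16:45.
Arjun ∩ Jamal ∩ Nikolai: 09:15-10:00, 14:45-16:45.
Arjun ∩ Jamal ∩ Nikolai ∩ Mateo: 09:15-10:00, 14:45-16:45.
Arjun ∩ Jamal ∩ Nikolai ∩ Mateo ∩ Pita: 09:15-10:00, 14:45-16:45.
The last common window of at least 60 minutes is 14:45-16:45; a 60-minute meeting can start as late as 15:45 and still end by 16:45.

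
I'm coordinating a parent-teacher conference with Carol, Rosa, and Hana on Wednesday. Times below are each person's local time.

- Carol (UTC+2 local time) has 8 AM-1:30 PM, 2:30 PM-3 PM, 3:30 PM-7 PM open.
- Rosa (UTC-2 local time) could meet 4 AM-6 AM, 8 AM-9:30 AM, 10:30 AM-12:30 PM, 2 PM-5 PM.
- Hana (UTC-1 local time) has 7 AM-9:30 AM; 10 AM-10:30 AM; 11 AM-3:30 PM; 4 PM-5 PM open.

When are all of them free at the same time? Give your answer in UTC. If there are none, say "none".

10:00-10:30, 11:00-11:30, 12:30-13:00, 13:30-14:30, 16:00-16:30

Carol in UTC: 06:00-11:30, 12:30-13:00, 13:30-17:00 (subtract 2h to convert from UTC+2).
Rosa in UTC: 06:00-08:00, 10:00-11:30, 12:30-14:30, 16:00-19:00 (add 2h to convert from UTC-2).
Hana in UTC: 08:00-10:30, 11:00-11:30, 12:00-16:30, 17:00-18:00 (add 1h to convert from UTC-1).
Carol ∩ Rosa: 06:00-08:00, 10:00-11:30, 12:30-13:00, 13:30-14:30, 16:00-17:00.
Carol ∩ Rosa ∩ Hana: 10:00-10:30, 11:00-11:30, 12:30-13:00, 13:30-14:30, 16:00-16:30.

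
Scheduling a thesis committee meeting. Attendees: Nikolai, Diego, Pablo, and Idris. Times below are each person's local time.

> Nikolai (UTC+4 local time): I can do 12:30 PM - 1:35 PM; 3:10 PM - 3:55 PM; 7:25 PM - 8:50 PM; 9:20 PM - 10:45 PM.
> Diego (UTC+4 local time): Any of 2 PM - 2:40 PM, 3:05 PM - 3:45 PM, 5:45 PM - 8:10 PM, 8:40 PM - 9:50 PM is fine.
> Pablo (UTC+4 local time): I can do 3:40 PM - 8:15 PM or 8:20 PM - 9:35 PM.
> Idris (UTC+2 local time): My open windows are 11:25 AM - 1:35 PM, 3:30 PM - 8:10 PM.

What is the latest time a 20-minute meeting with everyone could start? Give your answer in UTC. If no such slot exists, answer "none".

Nikolai in UTC: 08:30-09:35, 11:10-11:55, 15:25-16:50, 17:20-18:45 (subtract 4h to convert from UTC+4).
Diego in UTC: 10:00-10:40, 11:05-11:45, 13:45-16:10, 16:40-17:50 (subtract 4h to convert from UTC+4).
Pablo in UTC: 11:40-16:15, 16:20-17:35 (subtract 4h to convert from UTC+4).
Idris in UTC: 09:25-11:35, 13:30-18:10 (subtract 2h to convert from UTC+2).
Nikolai ∩ Diego: 11:10-11:45, 15:25-16:10, 16:40-16:50, 17:20-17:50.
Nikolai ∩ Diego ∩ Pablo: 11:40-11:45, 15:25-16:10, 16:40-16:50, 17:20-17:35.
Nikolai ∩ Diego ∩ Pablo ∩ Idris: 15:25-16:10, 16:40-16:50, 17:20-17:35.
So the common availability across everyone is 15:25-16:10, 16:40-16:50, 17:20-17:35.
The last common window of at least 20 minutes is 15:25-16:10; a 20-minute meeting can start as late as 15:50 and still end by 16:10.

15:50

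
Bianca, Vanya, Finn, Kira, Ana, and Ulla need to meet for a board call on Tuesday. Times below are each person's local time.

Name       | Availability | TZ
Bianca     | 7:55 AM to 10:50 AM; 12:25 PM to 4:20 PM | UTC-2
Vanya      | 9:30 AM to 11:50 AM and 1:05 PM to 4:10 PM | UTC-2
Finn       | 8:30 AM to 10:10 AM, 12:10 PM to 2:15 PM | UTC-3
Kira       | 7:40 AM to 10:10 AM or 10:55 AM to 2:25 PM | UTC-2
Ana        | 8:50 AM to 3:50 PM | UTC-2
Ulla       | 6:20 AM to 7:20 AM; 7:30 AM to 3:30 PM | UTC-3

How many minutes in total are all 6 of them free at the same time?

Bianca in UTC: 09:55-12:50, 14:25-18:20 (add 2h to convert from UTC-2).
Vanya in UTC: 11:30-13:50, 15:05-18:10 (add 2h to convert from UTC-2).
Finn in UTC: 11:30-13:10, 15:10-17:15 (add 3h to convert from UTC-3).
Kira in UTC: 09:40-12:10, 12:55-16:25 (add 2h to convert from UTC-2).
Ana in UTC: 10:50-17:50 (add 2h to convert from UTC-2).
Ulla in UTC: 09:20-10:20, 10:30-18:30 (add 3h to convert from UTC-3).
Bianca ∩ Vanya: 11:30-12:50, 15:05-18:10.
Bianca ∩ Vanya ∩ Finn: 11:30-12:50, 15:10-17:15.
Bianca ∩ Vanya ∩ Finn ∩ Kira: 11:30-12:10, 15:10-16:25.
Bianca ∩ Vanya ∩ Finn ∩ Kira ∩ Ana: 11:30-12:10, 15:10-16:25.
Bianca ∩ Vanya ∩ Finn ∩ Kira ∩ Ana ∩ Ulla: 11:30-12:10, 15:10-16:25.
Summing the common windows: 40 + 75 = 115 minutes.

115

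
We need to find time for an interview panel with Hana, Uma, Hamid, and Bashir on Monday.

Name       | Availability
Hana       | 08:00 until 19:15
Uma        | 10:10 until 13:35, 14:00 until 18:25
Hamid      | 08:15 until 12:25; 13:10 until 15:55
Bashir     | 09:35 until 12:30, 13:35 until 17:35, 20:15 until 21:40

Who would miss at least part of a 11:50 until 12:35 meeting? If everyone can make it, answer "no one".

Bashir, Hamid

Hana: free for 11:50-12:35. Uma: free for 11:50-12:35. Hamid: not fully free for 11:50-12:35. Bashir: not fully free for 11:50-12:35.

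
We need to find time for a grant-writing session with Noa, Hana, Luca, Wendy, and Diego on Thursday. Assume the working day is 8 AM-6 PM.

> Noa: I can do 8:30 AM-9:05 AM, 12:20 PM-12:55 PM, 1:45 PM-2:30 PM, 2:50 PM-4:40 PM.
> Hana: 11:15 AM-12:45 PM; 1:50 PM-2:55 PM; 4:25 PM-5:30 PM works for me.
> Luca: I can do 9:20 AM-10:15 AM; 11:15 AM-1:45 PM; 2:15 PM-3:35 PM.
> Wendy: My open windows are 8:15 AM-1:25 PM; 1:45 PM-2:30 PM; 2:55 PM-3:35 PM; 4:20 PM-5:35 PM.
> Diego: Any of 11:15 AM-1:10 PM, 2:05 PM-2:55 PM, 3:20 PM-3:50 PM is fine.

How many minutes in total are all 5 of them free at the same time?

Noa ∩ Hana: 12:20-12:45, 13:50-14:30, 14:50-14:55, 16:25-16:40.
Noa ∩ Hana ∩ Luca: 12:20-12:45, 14:15-14:30, 14:50-14:55.
Noa ∩ Hana ∩ Luca ∩ Wendy: 12:20-12:45, 14:15-14:30.
Noa ∩ Hana ∩ Luca ∩ Wendy ∩ Diego: 12:20-12:45, 14:15-14:30.
Summing the common windows: 25 + 15 = 40 minutes.

40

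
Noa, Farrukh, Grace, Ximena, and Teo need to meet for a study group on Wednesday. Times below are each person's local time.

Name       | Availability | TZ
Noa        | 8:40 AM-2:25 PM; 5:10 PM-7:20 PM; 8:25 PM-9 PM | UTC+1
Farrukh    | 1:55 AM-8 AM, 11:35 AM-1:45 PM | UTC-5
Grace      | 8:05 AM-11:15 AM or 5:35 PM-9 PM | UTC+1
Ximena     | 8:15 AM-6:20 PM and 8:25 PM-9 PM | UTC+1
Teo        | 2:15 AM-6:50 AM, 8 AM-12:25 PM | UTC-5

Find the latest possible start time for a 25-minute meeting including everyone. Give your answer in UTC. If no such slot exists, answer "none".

16:55

Noa in UTC: 07:40-13:25, 16:10-18:20, 19:25-20:00 (subtract 1h to convert from UTC+1).
Farrukh in UTC: 06:55-13:00, 16:35-18:45 (add 5h to convert from UTC-5).
Grace in UTC: 07:05-10:15, 16:35-20:00 (subtract 1h to convert from UTC+1).
Ximena in UTC: 07:15-17:20, 19:25-20:00 (subtract 1h to convert from UTC+1).
Teo in UTC: 07:15-11:50, 13:00-17:25 (add 5h to convert from UTC-5).
Noa ∩ Farrukh: 07:40-13:00, 16:35-18:20.
Noa ∩ Farrukh ∩ Grace: 07:40-10:15, 16:35-18:20.
Noa ∩ Farrukh ∩ Grace ∩ Ximena: 07:40-10:15, 16:35-17:20.
Noa ∩ Farrukh ∩ Grace ∩ Ximena ∩ Teo: 07:40-10:15, 16:35-17:20.
So the common availability across everyone is 07:40-10:15, 16:35-17:20.
The last common window of at least 25 minutes is 16:35-17:20; a 25-minute meeting can start as late as 16:55 and still end by 17:20.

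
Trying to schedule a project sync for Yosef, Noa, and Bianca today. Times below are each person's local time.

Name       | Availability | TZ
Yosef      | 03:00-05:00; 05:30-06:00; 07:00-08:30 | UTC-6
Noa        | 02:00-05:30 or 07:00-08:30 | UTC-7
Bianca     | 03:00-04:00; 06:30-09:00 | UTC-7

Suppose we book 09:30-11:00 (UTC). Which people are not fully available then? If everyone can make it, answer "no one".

Yosef in UTC: 09:00-11:00, 11:30-12:00, 13:00-14:30 (add 6h to convert from UTC-6).
Noa in UTC: 09:00-12:30, 14:00-15:30 (add 7h to convert from UTC-7).
Bianca in UTC: 10:00-11:00, 13:30-16:00 (add 7h to convert from UTC-7).
Yosef: free for 09:30-11:00. Noa: free for 09:30-11:00. Bianca: not fully free for 09:30-11:00.

Bianca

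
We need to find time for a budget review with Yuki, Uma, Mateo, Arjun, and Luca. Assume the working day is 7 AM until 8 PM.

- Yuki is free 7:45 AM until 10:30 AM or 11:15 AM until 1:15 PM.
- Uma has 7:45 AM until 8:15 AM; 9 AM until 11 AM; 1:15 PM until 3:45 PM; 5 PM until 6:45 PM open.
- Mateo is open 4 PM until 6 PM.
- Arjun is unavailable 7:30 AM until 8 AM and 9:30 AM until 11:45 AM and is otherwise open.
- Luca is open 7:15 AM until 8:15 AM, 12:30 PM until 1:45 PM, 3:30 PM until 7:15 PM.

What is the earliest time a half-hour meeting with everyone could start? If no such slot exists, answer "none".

Yuki free: 07:45-10:30, 11:15-13:15.
Uma free: 07:45-08:15, 09:00-11:00, 13:15-15:45, 17:00-18:45.
Mateo free: 16:00-18:00.
Arjun free: 07:00-07:30, 08:00-09:30, 11:45-20:00 (invert busy blocks within the working day).
Luca free: 07:15-08:15, 12:30-13:45, 15:30-19:15.
Yuki ∩ Uma: 07:45-08:15, 09:00-10:30.
Yuki ∩ Uma ∩ Mateo: ∅.
Yuki ∩ Uma ∩ Mateo ∩ Arjun: ∅.
Yuki ∩ Uma ∩ Mateo ∩ Arjun ∩ Luca: ∅.
There is no time when everyone is free.
No common window is at least 30 minutes long.

none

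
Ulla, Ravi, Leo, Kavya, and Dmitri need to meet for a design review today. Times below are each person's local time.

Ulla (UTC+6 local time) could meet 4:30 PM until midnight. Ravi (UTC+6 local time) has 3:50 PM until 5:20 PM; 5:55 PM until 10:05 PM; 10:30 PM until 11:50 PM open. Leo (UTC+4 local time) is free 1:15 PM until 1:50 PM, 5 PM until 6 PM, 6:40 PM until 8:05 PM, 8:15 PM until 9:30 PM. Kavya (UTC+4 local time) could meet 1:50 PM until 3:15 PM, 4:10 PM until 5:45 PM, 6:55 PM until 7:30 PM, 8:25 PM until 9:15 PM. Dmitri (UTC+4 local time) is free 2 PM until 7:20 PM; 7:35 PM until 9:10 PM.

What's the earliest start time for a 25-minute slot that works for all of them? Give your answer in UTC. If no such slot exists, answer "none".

13:00

Ulla in UTC: 10:30-18:00 (subtract 6h to convert from UTC+6).
Ravi in UTC: 09:50-11:20, 11:55-16:05, 16:30-17:50 (subtract 6h to convert from UTC+6).
Leo in UTC: 09:15-09:50, 13:00-14:00, 14:40-16:05, 16:15-17:30 (subtract 4h to convert from UTC+4).
Kavya in UTC: 09:50-11:15, 12:10-13:45, 14:55-15:30, 16:25-17:15 (subtract 4h to convert from UTC+4).
Dmitri in UTC: 10:00-15:20, 15:35-17:10 (subtract 4h to convert from UTC+4).
Ulla ∩ Ravi: 10:30-11:20, 11:55-16:05, 16:30-17:50.
Ulla ∩ Ravi ∩ Leo: 13:00-14:00, 14:40-16:05, 16:30-17:30.
Ulla ∩ Ravi ∩ Leo ∩ Kavya: 13:00-13:45, 14:55-15:30, 16:30-17:15.
Ulla ∩ Ravi ∩ Leo ∩ Kavya ∩ Dmitri: 13:00-13:45, 14:55-15:20, 16:30-17:10.
Those are the intersection windows.
The first common window of at least 25 minutes is 13:00-13:45, so the earliest start is 13:00.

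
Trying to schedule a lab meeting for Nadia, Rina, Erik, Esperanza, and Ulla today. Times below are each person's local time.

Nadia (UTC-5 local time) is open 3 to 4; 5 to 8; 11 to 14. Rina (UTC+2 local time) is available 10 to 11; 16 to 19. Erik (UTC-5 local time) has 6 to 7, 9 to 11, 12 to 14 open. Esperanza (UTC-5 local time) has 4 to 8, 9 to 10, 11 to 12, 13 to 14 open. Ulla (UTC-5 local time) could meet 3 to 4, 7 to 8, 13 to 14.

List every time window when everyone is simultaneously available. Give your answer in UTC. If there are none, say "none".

Nadia in UTC: 08:00-09:00, 10:00-13:00, 16:00-19:00 (add 5h to convert from UTC-5).
Rina in UTC: 08:00-09:00, 14:00-17:00 (subtract 2h to convert from UTC+2).
Erik in UTC: 11:00-12:00, 14:00-16:00, 17:00-19:00 (add 5h to convert from UTC-5).
Esperanza in UTC: 09:00-13:00, 14:00-15:00, 16:00-17:00, 18:00-19:00 (add 5h to convert from UTC-5).
Ulla in UTC: 08:00-09:00, 12:00-13:00, 18:00-19:00 (add 5h to convert from UTC-5).
Nadia ∩ Rina: 08:00-09:00, 16:00-17:00.
Nadia ∩ Rina ∩ Erik: ∅.
Nadia ∩ Rina ∩ Erik ∩ Esperanza: ∅.
Nadia ∩ Rina ∩ Erik ∩ Esperanza ∩ Ulla: ∅.
There is no time when everyone is free.

none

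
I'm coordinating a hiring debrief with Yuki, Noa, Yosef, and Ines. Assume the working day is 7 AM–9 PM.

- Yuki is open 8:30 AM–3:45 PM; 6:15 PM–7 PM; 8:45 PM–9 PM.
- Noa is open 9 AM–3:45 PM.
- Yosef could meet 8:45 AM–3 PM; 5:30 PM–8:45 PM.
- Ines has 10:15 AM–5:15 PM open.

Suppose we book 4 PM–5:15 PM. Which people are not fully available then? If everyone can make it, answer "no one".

Noa, Yosef, Yuki

Yuki: not fully free for 16:00-17:15. Noa: not fully free for 16:00-17:15. Yosef: not fully free for 16:00-17:15. Ines: free for 16:00-17:15.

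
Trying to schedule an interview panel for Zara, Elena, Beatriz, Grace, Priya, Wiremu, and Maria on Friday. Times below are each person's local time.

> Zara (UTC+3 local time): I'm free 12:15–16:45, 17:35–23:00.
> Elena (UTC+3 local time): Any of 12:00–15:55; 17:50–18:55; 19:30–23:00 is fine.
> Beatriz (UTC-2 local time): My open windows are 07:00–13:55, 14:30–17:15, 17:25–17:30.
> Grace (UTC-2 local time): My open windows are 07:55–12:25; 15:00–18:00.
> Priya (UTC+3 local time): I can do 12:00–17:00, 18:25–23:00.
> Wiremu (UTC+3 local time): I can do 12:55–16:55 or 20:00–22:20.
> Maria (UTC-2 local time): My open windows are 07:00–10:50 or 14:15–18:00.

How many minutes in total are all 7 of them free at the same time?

Zara in UTC: 09:15-13:45, 14:35-20:00 (subtract 3h to convert from UTC+3).
Elena in UTC: 09:00-12:55, 14:50-15:55, 16:30-20:00 (subtract 3h to convert from UTC+3).
Beatriz in UTC: 09:00-15:55, 16:30-19:15, 19:25-19:30 (add 2h to convert from UTC-2).
Grace in UTC: 09:55-14:25, 17:00-20:00 (add 2h to convert from UTC-2).
Priya in UTC: 09:00-14:00, 15:25-20:00 (subtract 3h to convert from UTC+3).
Wiremu in UTC: 09:55-13:55, 17:00-19:20 (subtract 3h to convert from UTC+3).
Maria in UTC: 09:00-12:50, 16:15-20:00 (add 2h to convert from UTC-2).
Zara ∩ Elena: 09:15-12:55, 14:50-15:55, 16:30-20:00.
Zara ∩ Elena ∩ Beatriz: 09:15-12:55, 14:50-15:55, 16:30-19:15, 19:25-19:30.
Zara ∩ Elena ∩ Beatriz ∩ Grace: 09:55-12:55, 17:00-19:15, 19:25-19:30.
Zara ∩ Elena ∩ Beatriz ∩ Grace ∩ Priya: 09:55-12:55, 17:00-19:15, 19:25-19:30.
Zara ∩ Elena ∩ Beatriz ∩ Grace ∩ Priya ∩ Wiremu: 09:55-12:55, 17:00-19:15.
Zara ∩ Elena ∩ Beatriz ∩ Grace ∩ Priya ∩ Wiremu ∩ Maria: 09:55-12:50, 17:00-19:15.
Summing the common windows: 175 + 135 = 310 minutes.

310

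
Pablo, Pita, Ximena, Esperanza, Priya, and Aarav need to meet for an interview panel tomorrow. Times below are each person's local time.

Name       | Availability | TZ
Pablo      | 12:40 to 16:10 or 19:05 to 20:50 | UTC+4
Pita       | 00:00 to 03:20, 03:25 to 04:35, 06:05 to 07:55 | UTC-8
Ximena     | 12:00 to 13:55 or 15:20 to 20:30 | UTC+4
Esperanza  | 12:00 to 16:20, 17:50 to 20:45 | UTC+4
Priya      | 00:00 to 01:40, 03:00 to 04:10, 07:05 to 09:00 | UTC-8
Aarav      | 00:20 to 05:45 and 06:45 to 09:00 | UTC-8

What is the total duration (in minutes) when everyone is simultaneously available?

Pablo in UTC: 08:40-12:10, 15:05-16:50 (subtract 4h to convert from UTC+4).
Pita in UTC: 08:00-11:20, 11:25-12:35, 14:05-15:55 (add 8h to convert from UTC-8).
Ximena in UTC: 08:00-09:55, 11:20-16:30 (subtract 4h to convert from UTC+4).
Esperanza in UTC: 08:00-12:20, 13:50-16:45 (subtract 4h to convert from UTC+4).
Priya in UTC: 08:00-09:40, 11:00-12:10, 15:05-17:00 (add 8h to convert from UTC-8).
Aarav in UTC: 08:20-13:45, 14:45-17:00 (add 8h to convert from UTC-8).
Pablo ∩ Pita: 08:40-11:20, 11:25-12:10, 15:05-15:55.
Pablo ∩ Pita ∩ Ximena: 08:40-09:55, 11:25-12:10, 15:05-15:55.
Pablo ∩ Pita ∩ Ximena ∩ Esperanza: 08:40-09:55, 11:25-12:10, 15:05-15:55.
Pablo ∩ Pita ∩ Ximena ∩ Esperanza ∩ Priya: 08:40-09:40, 11:25-12:10, 15:05-15:55.
Pablo ∩ Pita ∩ Ximena ∩ Esperanza ∩ Priya ∩ Aarav: 08:40-09:40, 11:25-12:10, 15:05-15:55.
Summing the common windows: 60 + 45 + 50 = 155 minutes.

155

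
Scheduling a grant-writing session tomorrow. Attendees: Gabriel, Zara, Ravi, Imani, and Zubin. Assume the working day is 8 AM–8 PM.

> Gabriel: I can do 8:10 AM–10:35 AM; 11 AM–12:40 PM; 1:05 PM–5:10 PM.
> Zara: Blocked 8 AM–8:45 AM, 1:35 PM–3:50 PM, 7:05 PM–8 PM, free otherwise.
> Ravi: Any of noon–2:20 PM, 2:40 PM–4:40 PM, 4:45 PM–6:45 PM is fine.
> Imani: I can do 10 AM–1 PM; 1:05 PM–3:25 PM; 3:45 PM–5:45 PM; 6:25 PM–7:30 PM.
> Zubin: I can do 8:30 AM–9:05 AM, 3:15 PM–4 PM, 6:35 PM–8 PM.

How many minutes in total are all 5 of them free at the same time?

10

Gabriel free: 08:10-10:35, 11:00-12:40, 13:05-17:10.
Zara free: 08:45-13:35, 15:50-19:05 (invert busy blocks within the working day).
Ravi free: 12:00-14:20, 14:40-16:40, 16:45-18:45.
Imani free: 10:00-13:00, 13:05-15:25, 15:45-17:45, 18:25-19:30.
Zubin free: 08:30-09:05, 15:15-16:00, 18:35-20:00.
Gabriel ∩ Zara: 08:45-10:35, 11:00-12:40, 13:05-13:35, 15:50-17:10.
Gabriel ∩ Zara ∩ Ravi: 12:00-12:40, 13:05-13:35, 15:50-16:40, 16:45-17:10.
Gabriel ∩ Zara ∩ Ravi ∩ Imani: 12:00-12:40, 13:05-13:35, 15:50-16:40, 16:45-17:10.
Gabriel ∩ Zara ∩ Ravi ∩ Imani ∩ Zubin: 15:50-16:00.
Those are the intersection windows.
That's a single block of 10 minutes.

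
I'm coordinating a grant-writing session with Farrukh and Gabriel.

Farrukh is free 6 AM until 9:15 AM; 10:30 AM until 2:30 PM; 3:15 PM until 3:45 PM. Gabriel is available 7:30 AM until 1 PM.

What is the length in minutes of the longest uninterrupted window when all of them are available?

Farrukh ∩ Gabriel: 07:30-09:15, 10:30-13:00.
The longest is 10:30-13:00 at 150 minutes.

150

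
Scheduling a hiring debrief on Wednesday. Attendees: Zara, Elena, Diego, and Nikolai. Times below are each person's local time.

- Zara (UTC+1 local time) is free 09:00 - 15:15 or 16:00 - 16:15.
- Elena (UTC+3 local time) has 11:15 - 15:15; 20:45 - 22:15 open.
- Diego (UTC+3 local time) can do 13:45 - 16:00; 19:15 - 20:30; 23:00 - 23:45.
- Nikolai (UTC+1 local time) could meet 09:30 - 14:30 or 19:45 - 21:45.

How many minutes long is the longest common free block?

Zara in UTC: 08:00-14:15, 15:00-15:15 (subtract 1h to convert from UTC+1).
Elena in UTC: 08:15-12:15, 17:45-19:15 (subtract 3h to convert from UTC+3).
Diego in UTC: 10:45-13:00, 16:15-17:30, 20:00-20:45 (subtract 3h to convert from UTC+3).
Nikolai in UTC: 08:30-13:30, 18:45-20:45 (subtract 1h to convert from UTC+1).
Zara ∩ Elena: 08:15-12:15.
Zara ∩ Elena ∩ Diego: 10:45-12:15.
Zara ∩ Elena ∩ Diego ∩ Nikolai: 10:45-12:15.
Those are the intersection windows.
The longest is 10:45-12:15 at 90 minutes.

90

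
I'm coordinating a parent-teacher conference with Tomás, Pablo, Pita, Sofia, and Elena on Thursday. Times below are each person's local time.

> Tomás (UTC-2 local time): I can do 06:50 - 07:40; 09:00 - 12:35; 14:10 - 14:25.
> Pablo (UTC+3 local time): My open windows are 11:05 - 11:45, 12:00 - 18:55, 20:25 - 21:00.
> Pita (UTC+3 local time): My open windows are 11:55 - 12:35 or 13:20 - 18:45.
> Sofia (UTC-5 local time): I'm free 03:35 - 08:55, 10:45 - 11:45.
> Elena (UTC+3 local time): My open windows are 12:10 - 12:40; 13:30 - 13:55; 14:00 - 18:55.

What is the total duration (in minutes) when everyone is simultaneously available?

200

Tomás in UTC: 08:50-09:40, 11:00-14:35, 16:10-16:25 (add 2h to convert from UTC-2).
Pablo in UTC: 08:05-08:45, 09:00-15:55, 17:25-18:00 (subtract 3h to convert from UTC+3).
Pita in UTC: 08:55-09:35, 10:20-15:45 (subtract 3h to convert from UTC+3).
Sofia in UTC: 08:35-13:55, 15:45-16:45 (add 5h to convert from UTC-5).
Elena in UTC: 09:10-09:40, 10:30-10:55, 11:00-15:55 (subtract 3h to convert from UTC+3).
Tomás ∩ Pablo: 09:00-09:40, 11:00-14:35.
Tomás ∩ Pablo ∩ Pita: 09:00-09:35, 11:00-14:35.
Tomás ∩ Pablo ∩ Pita ∩ Sofia: 09:00-09:35, 11:00-13:55.
Tomás ∩ Pablo ∩ Pita ∩ Sofia ∩ Elena: 09:10-09:35, 11:00-13:55.
Summing the common windows: 25 + 175 = 200 minutes.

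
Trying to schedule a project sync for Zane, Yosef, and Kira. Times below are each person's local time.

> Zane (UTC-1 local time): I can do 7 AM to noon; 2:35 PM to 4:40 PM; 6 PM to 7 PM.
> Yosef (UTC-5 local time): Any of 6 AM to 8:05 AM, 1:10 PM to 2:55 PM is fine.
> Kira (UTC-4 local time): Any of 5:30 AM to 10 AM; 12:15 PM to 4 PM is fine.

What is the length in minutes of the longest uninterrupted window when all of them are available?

Zane in UTC: 08:00-13:00, 15:35-17:40, 19:00-20:00 (add 1h to convert from UTC-1).
Yosef in UTC: 11:00-13:05, 18:10-19:55 (add 5h to convert from UTC-5).
Kira in UTC: 09:30-14:00, 16:15-20:00 (add 4h to convert from UTC-4).
Zane ∩ Yosef: 11:00-13:00, 19:00-19:55.
Zane ∩ Yosef ∩ Kira: 11:00-13:00, 19:00-19:55.
The longest is 11:00-13:00 at 120 minutes.

120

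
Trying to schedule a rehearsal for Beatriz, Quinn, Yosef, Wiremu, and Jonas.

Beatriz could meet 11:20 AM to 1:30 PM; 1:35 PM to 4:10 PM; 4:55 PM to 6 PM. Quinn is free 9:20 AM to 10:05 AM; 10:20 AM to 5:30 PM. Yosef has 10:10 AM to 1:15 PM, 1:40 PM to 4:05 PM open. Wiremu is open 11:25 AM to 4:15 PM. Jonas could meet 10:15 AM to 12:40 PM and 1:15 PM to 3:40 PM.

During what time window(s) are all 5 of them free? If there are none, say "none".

Beatriz ∩ Quinn: 11:20-13:30, 13:35-16:10, 16:55-17:30.
Beatriz ∩ Quinn ∩ Yosef: 11:20-13:15, 13:40-16:05.
Beatriz ∩ Quinn ∩ Yosef ∩ Wiremu: 11:25-13:15, 13:40-16:05.
Beatriz ∩ Quinn ∩ Yosef ∩ Wiremu ∩ Jonas: 11:25-12:40, 13:40-15:40.

11:25-12:40, 13:40-15:40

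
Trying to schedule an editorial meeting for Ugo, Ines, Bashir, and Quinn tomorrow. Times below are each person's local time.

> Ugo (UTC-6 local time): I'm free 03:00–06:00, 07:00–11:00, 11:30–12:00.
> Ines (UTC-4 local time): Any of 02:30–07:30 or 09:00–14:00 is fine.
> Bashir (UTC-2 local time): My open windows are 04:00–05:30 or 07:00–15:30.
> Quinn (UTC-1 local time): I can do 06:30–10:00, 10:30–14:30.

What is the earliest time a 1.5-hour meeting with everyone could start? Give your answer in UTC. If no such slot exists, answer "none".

Ugo in UTC: 09:00-12:00, 13:00-17:00, 17:30-18:00 (add 6h to convert from UTC-6).
Ines in UTC: 06:30-11:30, 13:00-18:00 (add 4h to convert from UTC-4).
Bashir in UTC: 06:00-07:30, 09:00-17:30 (add 2h to convert from UTC-2).
Quinn in UTC: 07:30-11:00, 11:30-15:30 (add 1h to convert from UTC-1).
Ugo ∩ Ines: 09:00-11:30, 13:00-17:00, 17:30-18:00.
Ugo ∩ Ines ∩ Bashir: 09:00-11:30, 13:00-17:00.
Ugo ∩ Ines ∩ Bashir ∩ Quinn: 09:00-11:00, 13:00-15:30.
The first common window of at least 90 minutes is 09:00-11:00, so the earliest start is 09:00.

09:00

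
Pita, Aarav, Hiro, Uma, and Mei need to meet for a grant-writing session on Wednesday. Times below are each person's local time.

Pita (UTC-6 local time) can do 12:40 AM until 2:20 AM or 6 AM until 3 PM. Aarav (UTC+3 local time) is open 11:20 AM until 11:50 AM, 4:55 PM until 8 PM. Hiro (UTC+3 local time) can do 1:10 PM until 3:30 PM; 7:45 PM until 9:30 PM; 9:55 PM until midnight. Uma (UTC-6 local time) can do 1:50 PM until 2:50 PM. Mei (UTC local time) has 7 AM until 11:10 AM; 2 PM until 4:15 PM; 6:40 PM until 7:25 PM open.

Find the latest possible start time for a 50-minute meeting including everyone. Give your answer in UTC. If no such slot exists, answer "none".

Pita in UTC: 06:40-08:20, 12:00-21:00 (add 6h to convert from UTC-6).
Aarav in UTC: 08:20-08:50, 13:55-17:00 (subtract 3h to convert from UTC+3).
Hiro in UTC: 10:10-12:30, 16:45-18:30, 18:55-21:00 (subtract 3h to convert from UTC+3).
Uma in UTC: 19:50-20:50 (add 6h to convert from UTC-6).
Mei in UTC: 07:00-11:10, 14:00-16:15, 18:40-19:25.
Pita ∩ Aarav: 13:55-17:00.
Pita ∩ Aarav ∩ Hiro: 16:45-17:00.
Pita ∩ Aarav ∩ Hiro ∩ Uma: ∅.
Pita ∩ Aarav ∩ Hiro ∩ Uma ∩ Mei: ∅.
There is no time when everyone is free.
No common window is at least 50 minutes long.

none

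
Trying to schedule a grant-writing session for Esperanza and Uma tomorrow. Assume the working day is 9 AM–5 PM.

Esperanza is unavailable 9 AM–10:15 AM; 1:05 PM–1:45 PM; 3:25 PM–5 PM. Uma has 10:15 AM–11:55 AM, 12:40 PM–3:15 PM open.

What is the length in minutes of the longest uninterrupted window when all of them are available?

Esperanza free: 10:15-13:05, 13:45-15:25 (invert busy blocks within the working day).
Uma free: 10:15-11:55, 12:40-15:15.
Esperanza ∩ Uma: 10:15-11:55, 12:40-13:05, 13:45-15:15.
So the common availability across everyone is 10:15-11:55, 12:40-13:05, 13:45-15:15.
The longest is 10:15-11:55 at 100 minutes.

100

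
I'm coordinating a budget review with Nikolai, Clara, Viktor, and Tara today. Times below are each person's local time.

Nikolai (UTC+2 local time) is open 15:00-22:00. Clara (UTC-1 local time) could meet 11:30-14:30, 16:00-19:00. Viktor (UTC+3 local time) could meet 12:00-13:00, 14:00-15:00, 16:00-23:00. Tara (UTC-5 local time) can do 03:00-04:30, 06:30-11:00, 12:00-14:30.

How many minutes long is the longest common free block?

150

Nikolai in UTC: 13:00-20:00 (subtract 2h to convert from UTC+2).
Clara in UTC: 12:30-15:30, 17:00-20:00 (add 1h to convert from UTC-1).
Viktor in UTC: 09:00-10:00, 11:00-12:00, 13:00-20:00 (subtract 3h to convert from UTC+3).
Tara in UTC: 08:00-09:30, 11:30-16:00, 17:00-19:30 (add 5h to convert from UTC-5).
Nikolai ∩ Clara: 13:00-15:30, 17:00-20:00.
Nikolai ∩ Clara ∩ Viktor: 13:00-15:30, 17:00-20:00.
Nikolai ∩ Clara ∩ Viktor ∩ Tara: 13:00-15:30, 17:00-19:30.
The longest is 13:00-15:30 at 150 minutes.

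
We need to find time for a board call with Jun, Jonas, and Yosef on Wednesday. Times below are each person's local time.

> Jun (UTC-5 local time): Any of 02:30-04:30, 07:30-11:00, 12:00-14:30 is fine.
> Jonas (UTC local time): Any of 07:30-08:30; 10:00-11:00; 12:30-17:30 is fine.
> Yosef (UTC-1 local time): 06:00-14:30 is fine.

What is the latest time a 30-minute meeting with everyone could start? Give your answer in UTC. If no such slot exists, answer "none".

Jun in UTC: 07:30-09:30, 12:30-16:00, 17:00-19:30 (add 5h to convert from UTC-5).
Jonas in UTC: 07:30-08:30, 10:00-11:00, 12:30-17:30.
Yosef in UTC: 07:00-15:30 (add 1h to convert from UTC-1).
Jun ∩ Jonas: 07:30-08:30, 12:30-16:00, 17:00-17:30.
Jun ∩ Jonas ∩ Yosef: 07:30-08:30, 12:30-15:30.
The last common window of at least 30 minutes is 12:30-15:30; a 30-minute meeting can start as late as 15:00 and still end by 15:30.

15:00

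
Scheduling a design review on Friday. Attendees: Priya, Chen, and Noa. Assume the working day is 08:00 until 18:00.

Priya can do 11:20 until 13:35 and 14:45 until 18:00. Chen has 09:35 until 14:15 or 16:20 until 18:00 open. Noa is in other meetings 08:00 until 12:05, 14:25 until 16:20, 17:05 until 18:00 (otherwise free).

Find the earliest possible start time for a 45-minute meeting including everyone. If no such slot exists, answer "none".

Priya free: 11:20-13:35, 14:45-18:00.
Chen free: 09:35-14:15, 16:20-18:00.
Noa free: 12:05-14:25, 16:20-17:05 (invert busy blocks within the working day).
Priya ∩ Chen: 11:20-13:35, 16:20-18:00.
Priya ∩ Chen ∩ Noa: 12:05-13:35, 16:20-17:05.
Those are the intersection windows.
The first common window of at least 45 minutes is 12:05-13:35, so the earliest start is 12:05.

12:05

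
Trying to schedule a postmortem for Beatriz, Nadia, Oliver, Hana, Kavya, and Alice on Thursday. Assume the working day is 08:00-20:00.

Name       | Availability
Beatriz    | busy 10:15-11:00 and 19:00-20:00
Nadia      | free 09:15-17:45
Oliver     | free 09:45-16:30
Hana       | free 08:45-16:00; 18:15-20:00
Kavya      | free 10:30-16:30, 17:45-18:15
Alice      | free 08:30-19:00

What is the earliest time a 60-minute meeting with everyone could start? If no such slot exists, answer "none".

11:00

Beatriz free: 08:00-10:15, 11:00-19:00 (invert busy blocks within the working day).
Nadia free: 09:15-17:45.
Oliver free: 09:45-16:30.
Hana free: 08:45-16:00, 18:15-20:00.
Kavya free: 10:30-16:30, 17:45-18:15.
Alice free: 08:30-19:00.
Beatriz ∩ Nadia: 09:15-10:15, 11:00-17:45.
Beatriz ∩ Nadia ∩ Oliver: 09:45-10:15, 11:00-16:30.
Beatriz ∩ Nadia ∩ Oliver ∩ Hana: 09:45-10:15, 11:00-16:00.
Beatriz ∩ Nadia ∩ Oliver ∩ Hana ∩ Kavya: 11:00-16:00.
Beatriz ∩ Nadia ∩ Oliver ∩ Hana ∩ Kavya ∩ Alice: 11:00-16:00.
The first common window of at least 60 minutes is 11:00-16:00, so the earliest start is 11:00.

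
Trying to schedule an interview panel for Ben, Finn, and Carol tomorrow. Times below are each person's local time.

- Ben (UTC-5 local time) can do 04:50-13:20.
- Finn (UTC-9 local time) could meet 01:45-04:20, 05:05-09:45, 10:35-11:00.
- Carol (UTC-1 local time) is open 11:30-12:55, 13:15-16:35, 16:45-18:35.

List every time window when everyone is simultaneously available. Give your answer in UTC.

Ben in UTC: 09:50-18:20 (add 5h to convert from UTC-5).
Finn in UTC: 10:45-13:20, 14:05-18:45, 19:35-20:00 (add 9h to convert from UTC-9).
Carol in UTC: 12:30-13:55, 14:15-17:35, 17:45-19:35 (add 1h to convert from UTC-1).
Ben ∩ Finn: 10:45-13:20, 14:05-18:20.
Ben ∩ Finn ∩ Carol: 12:30-13:20, 14:15-17:35, 17:45-18:20.
So the common availability across everyone is 12:30-13:20, 14:15-17:35, 17:45-18:20.

12:30-13:20, 14:15-17:35, 17:45-18:20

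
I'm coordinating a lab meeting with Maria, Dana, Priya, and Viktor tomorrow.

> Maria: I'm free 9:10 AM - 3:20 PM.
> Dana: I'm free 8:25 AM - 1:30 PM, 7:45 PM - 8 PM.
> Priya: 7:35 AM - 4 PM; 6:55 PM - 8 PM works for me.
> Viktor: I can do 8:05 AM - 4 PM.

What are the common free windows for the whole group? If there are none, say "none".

09:10-13:30

Maria ∩ Dana: 09:10-13:30.
Maria ∩ Dana ∩ Priya: 09:10-13:30.
Maria ∩ Dana ∩ Priya ∩ Viktor: 09:10-13:30.
Those are the intersection windows.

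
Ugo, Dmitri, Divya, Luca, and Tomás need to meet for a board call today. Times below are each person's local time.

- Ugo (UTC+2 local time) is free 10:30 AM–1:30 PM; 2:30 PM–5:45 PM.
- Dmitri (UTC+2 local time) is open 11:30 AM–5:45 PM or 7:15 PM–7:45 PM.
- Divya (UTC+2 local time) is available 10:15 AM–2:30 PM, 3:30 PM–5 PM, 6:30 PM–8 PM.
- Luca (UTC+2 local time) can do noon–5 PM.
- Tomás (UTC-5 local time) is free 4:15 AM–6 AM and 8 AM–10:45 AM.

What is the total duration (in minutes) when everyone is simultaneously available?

Ugo in UTC: 08:30-11:30, 12:30-15:45 (subtract 2h to convert from UTC+2).
Dmitri in UTC: 09:30-15:45, 17:15-17:45 (subtract 2h to convert from UTC+2).
Divya in UTC: 08:15-12:30, 13:30-15:00, 16:30-18:00 (subtract 2h to convert from UTC+2).
Luca in UTC: 10:00-15:00 (subtract 2h to convert from UTC+2).
Tomás in UTC: 09:15-11:00, 13:00-15:45 (add 5h to convert from UTC-5).
Ugo ∩ Dmitri: 09:30-11:30, 12:30-15:45.
Ugo ∩ Dmitri ∩ Divya: 09:30-11:30, 13:30-15:00.
Ugo ∩ Dmitri ∩ Divya ∩ Luca: 10:00-11:30, 13:30-15:00.
Ugo ∩ Dmitri ∩ Divya ∩ Luca ∩ Tomás: 10:00-11:00, 13:30-15:00.
Summing the common windows: 60 + 90 = 150 minutes.

150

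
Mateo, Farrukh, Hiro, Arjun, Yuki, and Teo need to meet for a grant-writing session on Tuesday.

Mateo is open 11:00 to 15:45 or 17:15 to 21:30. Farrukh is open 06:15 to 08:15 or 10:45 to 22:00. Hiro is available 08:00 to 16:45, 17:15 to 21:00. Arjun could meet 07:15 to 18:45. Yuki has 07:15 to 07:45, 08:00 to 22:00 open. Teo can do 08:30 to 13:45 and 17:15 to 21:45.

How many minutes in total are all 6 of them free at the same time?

255

Mateo ∩ Farrukh: 11:00-15:45, 17:15-21:30.
Mateo ∩ Farrukh ∩ Hiro: 11:00-15:45, 17:15-21:00.
Mateo ∩ Farrukh ∩ Hiro ∩ Arjun: 11:00-15:45, 17:15-18:45.
Mateo ∩ Farrukh ∩ Hiro ∩ Arjun ∩ Yuki: 11:00-15:45, 17:15-18:45.
Mateo ∩ Farrukh ∩ Hiro ∩ Arjun ∩ Yuki ∩ Teo: 11:00-13:45, 17:15-18:45.
Summing the common windows: 165 + 90 = 255 minutes.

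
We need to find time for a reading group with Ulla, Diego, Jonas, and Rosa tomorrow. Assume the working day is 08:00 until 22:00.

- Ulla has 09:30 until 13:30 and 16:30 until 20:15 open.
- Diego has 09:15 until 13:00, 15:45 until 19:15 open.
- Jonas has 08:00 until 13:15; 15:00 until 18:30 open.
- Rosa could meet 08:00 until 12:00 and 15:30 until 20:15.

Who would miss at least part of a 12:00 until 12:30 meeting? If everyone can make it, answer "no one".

Ulla: free for 12:00-12:30. Diego: free for 12:00-12:30. Jonas: free for 12:00-12:30. Rosa: not fully free for 12:00-12:30.

Rosa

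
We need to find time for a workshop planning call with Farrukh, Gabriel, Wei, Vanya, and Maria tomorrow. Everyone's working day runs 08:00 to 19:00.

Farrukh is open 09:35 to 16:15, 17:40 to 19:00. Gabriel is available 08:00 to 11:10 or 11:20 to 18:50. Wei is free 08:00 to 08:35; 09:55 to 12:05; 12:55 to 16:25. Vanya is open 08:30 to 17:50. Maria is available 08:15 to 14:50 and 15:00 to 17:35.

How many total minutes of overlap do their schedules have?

Farrukh ∩ Gabriel: 09:35-11:10, 11:20-16:15, 17:40-18:50.
Farrukh ∩ Gabriel ∩ Wei: 09:55-11:10, 11:20-12:05, 12:55-16:15.
Farrukh ∩ Gabriel ∩ Wei ∩ Vanya: 09:55-11:10, 11:20-12:05, 12:55-16:15.
Farrukh ∩ Gabriel ∩ Wei ∩ Vanya ∩ Maria: 09:55-11:10, 11:20-12:05, 12:55-14:50, 15:00-16:15.
Those are the intersection windows.
Summing the common windows: 75 + 45 + 115 + 75 = 310 minutes.

310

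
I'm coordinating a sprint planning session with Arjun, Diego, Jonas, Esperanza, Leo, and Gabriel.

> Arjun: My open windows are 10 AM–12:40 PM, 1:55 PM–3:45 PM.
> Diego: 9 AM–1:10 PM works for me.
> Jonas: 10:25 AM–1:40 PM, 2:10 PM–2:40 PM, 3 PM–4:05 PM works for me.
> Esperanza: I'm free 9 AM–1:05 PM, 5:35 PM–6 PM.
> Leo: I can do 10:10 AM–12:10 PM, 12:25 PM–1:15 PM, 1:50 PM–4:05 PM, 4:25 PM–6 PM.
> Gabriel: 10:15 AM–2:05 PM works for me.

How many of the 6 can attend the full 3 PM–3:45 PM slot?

3

Arjun, Jonas, and Leo can make the full 15:00-15:45 slot — that's 3.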